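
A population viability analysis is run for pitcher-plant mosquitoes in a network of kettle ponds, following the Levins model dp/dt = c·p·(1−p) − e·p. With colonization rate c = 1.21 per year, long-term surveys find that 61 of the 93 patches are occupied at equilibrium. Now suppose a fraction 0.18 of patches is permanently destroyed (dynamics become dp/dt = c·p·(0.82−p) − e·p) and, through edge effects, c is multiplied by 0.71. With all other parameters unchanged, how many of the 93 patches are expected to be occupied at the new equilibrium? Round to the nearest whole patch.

Observed p* = 61/93 = 0.65591.
Balance c(1−p*) = e gives e = 1.21×(1 − 0.65591) = 0.41635.
New p* = 0.82 − e/c = 0.82 − 0.41635/0.85910 = 0.33536.
Expected occupied = 93 × 0.33536 = 31.19 ≈ 31.

31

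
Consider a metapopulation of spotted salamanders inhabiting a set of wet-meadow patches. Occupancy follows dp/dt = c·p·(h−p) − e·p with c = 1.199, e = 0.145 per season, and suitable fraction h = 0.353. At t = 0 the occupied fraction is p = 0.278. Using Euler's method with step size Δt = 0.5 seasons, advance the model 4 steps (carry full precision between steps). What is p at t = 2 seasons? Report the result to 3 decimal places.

Update rule: p ← p + [c·p·(h−p) − e·p]·Δt with Δt = 0.5.
step 1: Δp = -0.00766, p = 0.27034
step 2: Δp = -0.00620, p = 0.26414
step 3: Δp = -0.00508, p = 0.25906
step 4: Δp = -0.00419, p = 0.25487

0.255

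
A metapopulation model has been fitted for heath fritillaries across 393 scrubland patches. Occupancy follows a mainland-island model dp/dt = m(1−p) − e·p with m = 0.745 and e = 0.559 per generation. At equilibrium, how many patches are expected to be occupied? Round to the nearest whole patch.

p* = m/(m+e) = 0.745/1.3040 = 0.5713.
Expected occupied patches = N × p* = 393 × 0.5713 = 224.53 ≈ 225.

225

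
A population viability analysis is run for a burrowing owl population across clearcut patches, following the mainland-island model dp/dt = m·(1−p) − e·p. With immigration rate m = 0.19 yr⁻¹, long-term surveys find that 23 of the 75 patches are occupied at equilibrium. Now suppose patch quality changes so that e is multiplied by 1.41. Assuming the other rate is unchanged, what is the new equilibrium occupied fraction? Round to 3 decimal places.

Observed p* = 23/75 = 0.30667.
Balance m(1−p*) = e·p* gives e = m(1−p*)/p* = 0.19×0.69333/0.30667 = 0.42956.
New p* = m/(m+e) = 0.19000/(0.19000+0.60568) = 0.23879.

0.239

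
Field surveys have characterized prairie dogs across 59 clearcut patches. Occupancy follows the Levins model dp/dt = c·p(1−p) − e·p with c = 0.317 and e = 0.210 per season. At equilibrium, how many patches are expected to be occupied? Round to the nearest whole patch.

p* = 1 − e/c = 1 − 0.210/0.317 = 0.3375.
Expected occupied patches = N × p* = 59 × 0.3375 = 19.91 ≈ 20.

20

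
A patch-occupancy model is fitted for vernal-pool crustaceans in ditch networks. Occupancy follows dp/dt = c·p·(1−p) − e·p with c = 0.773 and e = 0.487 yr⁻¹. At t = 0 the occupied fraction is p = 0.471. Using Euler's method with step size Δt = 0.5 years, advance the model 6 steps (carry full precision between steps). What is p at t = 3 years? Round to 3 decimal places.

Update rule: p ← p + [c·p·(1−p) − e·p]·Δt with Δt = 0.5.
p: 0.47100 → 0.45261  (Δp = -0.01839)
p: 0.45261 → 0.43816  (Δp = -0.01445)
p: 0.43816 → 0.42661  (Δp = -0.01154)
p: 0.42661 → 0.41728  (Δp = -0.00934)
p: 0.41728 → 0.40965  (Δp = -0.00763)
p: 0.40965 → 0.40337  (Δp = -0.00628)

0.403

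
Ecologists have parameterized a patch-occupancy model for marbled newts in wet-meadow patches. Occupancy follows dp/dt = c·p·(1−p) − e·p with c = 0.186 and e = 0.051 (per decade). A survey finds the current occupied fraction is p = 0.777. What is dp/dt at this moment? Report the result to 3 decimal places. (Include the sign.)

-0.007

Colonization term: c·p·(1−p) = 0.186×0.777×0.2230 = 0.03223.
Extinction term: e·p = 0.03963.
dp/dt = 0.03223 − 0.03963 = -0.00740.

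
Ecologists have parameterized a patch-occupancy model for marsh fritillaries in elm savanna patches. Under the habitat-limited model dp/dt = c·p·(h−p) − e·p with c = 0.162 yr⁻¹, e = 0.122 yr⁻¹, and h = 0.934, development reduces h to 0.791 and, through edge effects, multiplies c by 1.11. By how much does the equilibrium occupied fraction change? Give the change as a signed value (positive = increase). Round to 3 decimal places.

Before: p* = h − e/c = 0.934 − 0.122/0.162 = 0.934 − 0.7531 = 0.1809.
After: c = 0.17982, e = 0.122, h = 0.791; p* = 0.791 − 0.122/0.17982 = 0.1125.
Δp* = 0.1125 − 0.1809 = -0.0684.

-0.068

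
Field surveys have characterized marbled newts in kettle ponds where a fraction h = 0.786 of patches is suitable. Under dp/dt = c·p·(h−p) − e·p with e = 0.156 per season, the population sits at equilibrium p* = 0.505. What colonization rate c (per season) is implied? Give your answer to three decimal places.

0.555

At equilibrium c(h−p*) = e, so c = e/(h−p*).
c = 0.156/(0.786 − 0.505) = 0.156/0.2810 = 0.5552.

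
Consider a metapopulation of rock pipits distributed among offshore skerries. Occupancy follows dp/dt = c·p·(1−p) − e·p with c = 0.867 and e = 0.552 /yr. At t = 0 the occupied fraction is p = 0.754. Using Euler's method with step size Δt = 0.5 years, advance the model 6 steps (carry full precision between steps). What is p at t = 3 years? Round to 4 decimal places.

Update rule: p ← p + [c·p·(1−p) − e·p]·Δt with Δt = 0.5.
p: 0.75400 → 0.62630  (Δp = -0.12770)
p: 0.62630 → 0.55490  (Δp = -0.07140)
p: 0.55490 → 0.50882  (Δp = -0.04609)
p: 0.50882 → 0.47673  (Δp = -0.03209)
p: 0.47673 → 0.45329  (Δp = -0.02344)
p: 0.45329 → 0.43561  (Δp = -0.01768)

0.4356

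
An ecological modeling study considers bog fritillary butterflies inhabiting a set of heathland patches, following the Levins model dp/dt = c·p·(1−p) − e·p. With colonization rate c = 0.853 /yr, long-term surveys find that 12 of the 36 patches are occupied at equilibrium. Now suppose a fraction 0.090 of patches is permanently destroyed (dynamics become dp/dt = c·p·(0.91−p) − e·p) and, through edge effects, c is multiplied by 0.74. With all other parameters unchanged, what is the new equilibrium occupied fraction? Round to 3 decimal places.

Observed p* = 12/36 = 0.33333.
Balance c(1−p*) = e gives e = 0.853×(1 − 0.33333) = 0.56867.
New p* = 0.91 − e/c = 0.91 − 0.56867/0.63122 = 0.00909.

0.009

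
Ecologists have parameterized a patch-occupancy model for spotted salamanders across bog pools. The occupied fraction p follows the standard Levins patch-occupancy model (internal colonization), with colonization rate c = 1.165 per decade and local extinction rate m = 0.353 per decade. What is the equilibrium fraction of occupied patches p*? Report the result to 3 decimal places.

0.697

At equilibrium, colonization balances extinction: c·p*·(1−p*) = m·p*.
So p* = 1 − m/c = 1 − 0.353/1.165 = 1 − 0.3030 = 0.6970.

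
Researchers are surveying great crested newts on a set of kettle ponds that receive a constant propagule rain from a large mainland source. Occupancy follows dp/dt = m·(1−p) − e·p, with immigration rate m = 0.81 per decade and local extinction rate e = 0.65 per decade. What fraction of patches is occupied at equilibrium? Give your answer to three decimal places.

Setting dp/dt = 0: m − m·p* = e·p*, so m = (m+e)·p*.
p* = m/(m+e) = 0.81/(0.81+0.65) = 0.81/1.4600 = 0.5548.

0.555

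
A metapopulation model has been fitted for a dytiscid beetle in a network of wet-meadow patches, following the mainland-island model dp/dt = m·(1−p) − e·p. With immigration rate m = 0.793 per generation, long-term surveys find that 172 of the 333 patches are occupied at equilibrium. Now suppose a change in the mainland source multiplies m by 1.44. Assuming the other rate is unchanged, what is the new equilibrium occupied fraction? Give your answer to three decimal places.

Observed p* = 172/333 = 0.51652.
Balance m(1−p*) = e·p* gives e = m(1−p*)/p* = 0.793×0.48348/0.51652 = 0.74227.
New p* = m/(m+e) = 1.14192/(1.14192+0.74227) = 0.60605.

0.606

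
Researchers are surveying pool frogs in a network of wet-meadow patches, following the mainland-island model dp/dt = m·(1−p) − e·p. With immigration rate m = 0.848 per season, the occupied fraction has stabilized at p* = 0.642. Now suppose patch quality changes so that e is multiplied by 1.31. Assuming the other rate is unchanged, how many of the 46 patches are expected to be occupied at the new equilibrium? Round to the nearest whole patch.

27

Balance m(1−p*) = e·p* gives e = m(1−p*)/p* = 0.848×0.35800/0.64200 = 0.47287.
New p* = m/(m+e) = 0.84800/(0.84800+0.61946) = 0.57787.
Expected occupied = 46 × 0.57787 = 26.58 ≈ 27.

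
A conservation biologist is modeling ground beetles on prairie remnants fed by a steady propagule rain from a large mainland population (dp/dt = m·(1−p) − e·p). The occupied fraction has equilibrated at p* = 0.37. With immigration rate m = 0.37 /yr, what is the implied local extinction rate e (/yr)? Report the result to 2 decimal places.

0.63

At equilibrium m(1−p*) = e·p*, so e = m(1−p*)/p*.
e = 0.37 × 0.6300 / 0.37 = 0.6300.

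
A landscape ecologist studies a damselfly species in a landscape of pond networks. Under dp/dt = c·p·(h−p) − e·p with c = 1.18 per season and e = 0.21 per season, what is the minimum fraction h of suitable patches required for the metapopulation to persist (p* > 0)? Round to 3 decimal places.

0.178

p* = h − e/c is positive only when h > e/c.
h_min = e/c = 0.21/1.18 = 0.1780.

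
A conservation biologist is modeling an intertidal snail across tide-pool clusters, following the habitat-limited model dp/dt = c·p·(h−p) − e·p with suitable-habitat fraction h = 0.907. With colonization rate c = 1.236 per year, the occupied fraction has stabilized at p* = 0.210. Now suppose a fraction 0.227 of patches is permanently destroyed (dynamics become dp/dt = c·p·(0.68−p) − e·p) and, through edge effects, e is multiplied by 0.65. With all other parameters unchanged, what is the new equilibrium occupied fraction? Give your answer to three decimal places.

Balance c(h−p*) = e gives e = 1.236×(0.907 − 0.21000) = 0.86149.
New p* = 0.68 − e/c = 0.68 − 0.55997/1.23600 = 0.22695.

0.227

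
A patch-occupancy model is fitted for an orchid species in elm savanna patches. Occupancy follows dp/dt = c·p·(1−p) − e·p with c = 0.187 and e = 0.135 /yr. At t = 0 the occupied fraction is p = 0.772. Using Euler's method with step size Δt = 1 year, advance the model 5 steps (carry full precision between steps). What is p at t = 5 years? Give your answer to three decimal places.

Update rule: p ← p + [c·p·(1−p) − e·p]·Δt with Δt = 1.
step 1: Δp = -0.07131, p = 0.70069
step 2: Δp = -0.05538, p = 0.64532
step 3: Δp = -0.04432, p = 0.60100
step 4: Δp = -0.03629, p = 0.56471
step 5: Δp = -0.03027, p = 0.53444

0.534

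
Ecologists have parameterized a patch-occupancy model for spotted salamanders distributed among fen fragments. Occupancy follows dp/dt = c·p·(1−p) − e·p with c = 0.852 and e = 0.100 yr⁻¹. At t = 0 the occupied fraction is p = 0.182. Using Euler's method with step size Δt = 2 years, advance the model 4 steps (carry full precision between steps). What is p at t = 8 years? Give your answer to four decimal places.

0.8615

Update rule: p ← p + [c·p·(1−p) − e·p]·Δt with Δt = 2.
p: 0.18200 → 0.39928  (Δp = +0.21728)
p: 0.39928 → 0.72814  (Δp = +0.32886)
p: 0.72814 → 0.91982  (Δp = +0.19168)
p: 0.91982 → 0.86153  (Δp = -0.05830)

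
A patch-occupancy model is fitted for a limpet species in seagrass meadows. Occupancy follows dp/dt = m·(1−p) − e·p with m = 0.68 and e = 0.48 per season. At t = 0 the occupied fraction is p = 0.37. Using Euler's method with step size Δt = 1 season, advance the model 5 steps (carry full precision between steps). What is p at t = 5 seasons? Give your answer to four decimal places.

Update rule: p ← p + [m·(1−p) − e·p]·Δt with Δt = 1.
p: 0.37000 → 0.62080  (Δp = +0.25080)
p: 0.62080 → 0.58067  (Δp = -0.04013)
p: 0.58067 → 0.58709  (Δp = +0.00642)
p: 0.58709 → 0.58607  (Δp = -0.00103)
p: 0.58607 → 0.58623  (Δp = +0.00016)

0.5862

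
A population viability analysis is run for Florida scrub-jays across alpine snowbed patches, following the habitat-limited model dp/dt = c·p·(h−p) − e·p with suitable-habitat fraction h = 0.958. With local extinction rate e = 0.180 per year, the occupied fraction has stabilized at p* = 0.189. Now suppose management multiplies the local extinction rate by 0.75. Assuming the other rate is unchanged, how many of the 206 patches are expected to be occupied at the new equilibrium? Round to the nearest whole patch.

79

Balance c(h−p*) = e gives c = e/(0.958 − 0.18900) = 0.180/0.76900 = 0.23407.
New p* = 0.958 − e/c = 0.958 − 0.13500/0.23407 = 0.38125.
Expected occupied = 206 × 0.38125 = 78.54 ≈ 79.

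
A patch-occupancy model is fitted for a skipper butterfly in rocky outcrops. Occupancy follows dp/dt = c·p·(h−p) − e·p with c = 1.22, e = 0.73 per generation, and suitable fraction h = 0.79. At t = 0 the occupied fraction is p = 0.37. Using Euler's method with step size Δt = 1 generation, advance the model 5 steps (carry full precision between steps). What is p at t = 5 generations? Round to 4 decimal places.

Update rule: p ← p + [c·p·(h−p) − e·p]·Δt with Δt = 1.
t = 1: p = 0.37000 + (-0.08051) = 0.28949
t = 2: p = 0.28949 + (-0.03456) = 0.25493
t = 3: p = 0.25493 + (-0.01968) = 0.23525
t = 4: p = 0.23525 + (-0.01252) = 0.22273
t = 5: p = 0.22273 + (-0.00845) = 0.21428

0.2143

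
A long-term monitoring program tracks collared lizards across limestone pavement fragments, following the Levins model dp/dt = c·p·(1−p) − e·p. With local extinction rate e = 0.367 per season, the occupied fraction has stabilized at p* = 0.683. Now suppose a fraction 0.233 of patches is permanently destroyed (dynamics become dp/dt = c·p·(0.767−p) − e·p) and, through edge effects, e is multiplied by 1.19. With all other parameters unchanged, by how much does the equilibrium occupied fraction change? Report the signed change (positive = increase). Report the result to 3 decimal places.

Balance c(1−p*) = e gives c = e/(1 − 0.68300) = 0.367/0.31700 = 1.15773.
New p* = 0.767 − e/c = 0.767 − 0.43673/1.15773 = 0.38977.
Δp* = 0.38977 − 0.68300 = -0.29323.

-0.293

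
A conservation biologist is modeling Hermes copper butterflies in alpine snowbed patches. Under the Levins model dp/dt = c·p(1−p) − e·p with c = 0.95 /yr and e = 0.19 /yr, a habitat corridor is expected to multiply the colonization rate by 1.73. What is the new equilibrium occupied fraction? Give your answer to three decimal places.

0.884

Before: p* = 1 − 0.19/0.95 = 0.8000.
After the change, c = 1.6435, e = 0.19, so p* = 1 − 0.19/1.6435 = 0.8844.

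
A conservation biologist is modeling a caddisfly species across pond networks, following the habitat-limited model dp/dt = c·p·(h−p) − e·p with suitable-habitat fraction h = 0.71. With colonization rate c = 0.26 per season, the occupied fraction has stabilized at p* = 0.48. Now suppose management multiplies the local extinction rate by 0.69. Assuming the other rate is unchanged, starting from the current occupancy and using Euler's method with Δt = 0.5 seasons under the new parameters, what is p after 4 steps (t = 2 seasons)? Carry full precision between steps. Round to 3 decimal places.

Balance c(h−p*) = e gives e = 0.26×(0.71 − 0.48000) = 0.05980.
Starting from p₀ = 0.48000; update p ← p + (dp/dt)·Δt with the new parameters.
t = 0.5: p = 0.48000 + (+0.00445) = 0.48445
t = 1: p = 0.48445 + (+0.00421) = 0.48866
t = 1.5: p = 0.48866 + (+0.00398) = 0.49264
t = 2: p = 0.49264 + (+0.00376) = 0.49640

0.496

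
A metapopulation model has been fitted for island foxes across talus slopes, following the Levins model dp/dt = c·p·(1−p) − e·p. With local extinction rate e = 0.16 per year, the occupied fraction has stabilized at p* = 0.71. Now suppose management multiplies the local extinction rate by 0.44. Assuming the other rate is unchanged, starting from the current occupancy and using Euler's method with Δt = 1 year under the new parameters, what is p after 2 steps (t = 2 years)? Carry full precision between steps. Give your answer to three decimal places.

0.816

Balance c(1−p*) = e gives c = e/(1 − 0.71000) = 0.16/0.29000 = 0.55172.
Starting from p₀ = 0.71000; update p ← p + (dp/dt)·Δt with the new parameters.
t = 1: p = 0.71000 + (+0.06362) = 0.77362
t = 2: p = 0.77362 + (+0.04216) = 0.81578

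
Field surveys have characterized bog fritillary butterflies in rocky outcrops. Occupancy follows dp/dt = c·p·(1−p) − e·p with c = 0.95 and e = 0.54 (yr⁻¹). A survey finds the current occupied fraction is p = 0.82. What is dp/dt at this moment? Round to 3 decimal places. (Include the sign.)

-0.303

Colonization term: c·p·(1−p) = 0.95×0.82×0.1800 = 0.14022.
Extinction term: e·p = 0.44280.
dp/dt = 0.14022 − 0.44280 = -0.30258.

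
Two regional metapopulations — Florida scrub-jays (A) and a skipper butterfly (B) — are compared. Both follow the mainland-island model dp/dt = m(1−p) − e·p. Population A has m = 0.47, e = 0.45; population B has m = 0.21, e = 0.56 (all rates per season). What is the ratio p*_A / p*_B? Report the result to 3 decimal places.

A: p*_A = m/(m+e) = 0.47/0.9200 = 0.5109.
B: p*_B = 0.21/0.7700 = 0.2727.
p*_A / p*_B = 0.5109/0.2727 = 1.8732.

1.873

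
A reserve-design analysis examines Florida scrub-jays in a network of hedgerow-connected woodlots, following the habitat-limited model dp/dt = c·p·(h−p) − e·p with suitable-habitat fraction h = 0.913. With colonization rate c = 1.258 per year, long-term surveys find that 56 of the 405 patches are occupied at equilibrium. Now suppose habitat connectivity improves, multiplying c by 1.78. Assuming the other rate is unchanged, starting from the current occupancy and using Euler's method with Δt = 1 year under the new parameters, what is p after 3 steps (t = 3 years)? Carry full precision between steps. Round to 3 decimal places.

Observed p* = 56/405 = 0.13827.
Balance c(h−p*) = e gives e = 1.258×(0.913 − 0.13827) = 0.97461.
Starting from p₀ = 0.13827; update p ← p + (dp/dt)·Δt with the new parameters.
t = 1: p = 0.13827 + (+0.10511) = 0.24338
t = 2: p = 0.24338 + (+0.12773) = 0.37112
t = 3: p = 0.37112 + (+0.08862) = 0.45974

0.460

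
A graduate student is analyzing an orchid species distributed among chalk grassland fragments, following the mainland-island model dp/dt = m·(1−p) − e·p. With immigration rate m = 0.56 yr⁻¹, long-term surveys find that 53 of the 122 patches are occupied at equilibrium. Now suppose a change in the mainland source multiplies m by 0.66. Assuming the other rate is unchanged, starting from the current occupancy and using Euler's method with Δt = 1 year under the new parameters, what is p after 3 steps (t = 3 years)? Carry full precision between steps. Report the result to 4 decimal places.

0.3363

Observed p* = 53/122 = 0.43443.
Balance m(1−p*) = e·p* gives e = m(1−p*)/p* = 0.56×0.56557/0.43443 = 0.72906.
Starting from p₀ = 0.43443; update p ← p + (dp/dt)·Δt with the new parameters.
  1  |  dp/dt·Δt = -0.107685  |  p_1 = 0.326741
  2  |  dp/dt·Δt = +0.010624  |  p_2 = 0.337365
  3  |  dp/dt·Δt = -0.001048  |  p_3 = 0.336317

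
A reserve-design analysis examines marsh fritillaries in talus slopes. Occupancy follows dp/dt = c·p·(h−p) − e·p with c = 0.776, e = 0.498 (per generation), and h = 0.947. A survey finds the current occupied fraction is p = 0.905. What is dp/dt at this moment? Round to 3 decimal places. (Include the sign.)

Colonization term: c·p·(h−p) = 0.776×0.905×0.0420 = 0.02950.
Extinction term: e·p = 0.45069.
dp/dt = 0.02950 − 0.45069 = -0.42119.

-0.421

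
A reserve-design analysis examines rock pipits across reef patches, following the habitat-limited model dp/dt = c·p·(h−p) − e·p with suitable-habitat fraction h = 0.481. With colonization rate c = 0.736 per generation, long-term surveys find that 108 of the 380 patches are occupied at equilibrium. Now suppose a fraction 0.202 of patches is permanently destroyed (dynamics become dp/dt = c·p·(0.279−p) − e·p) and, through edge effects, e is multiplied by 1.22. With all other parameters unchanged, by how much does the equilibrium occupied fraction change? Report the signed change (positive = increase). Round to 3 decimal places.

-0.245

Observed p* = 108/380 = 0.28421.
Balance c(h−p*) = e gives e = 0.736×(0.481 − 0.28421) = 0.14484.
New p* = 0.279 − e/c = 0.279 − 0.17670/0.73600 = 0.03892.
Δp* = 0.03892 − 0.28421 = -0.24529.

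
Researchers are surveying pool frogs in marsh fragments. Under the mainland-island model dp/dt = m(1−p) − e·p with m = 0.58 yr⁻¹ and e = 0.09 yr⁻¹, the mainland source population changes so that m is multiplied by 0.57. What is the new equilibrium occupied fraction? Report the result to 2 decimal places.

Before: p* = 0.58/(0.58+0.09) = 0.8657.
After: m = 0.3306, e = 0.09; p* = 0.3306/0.4206 = 0.7860.

0.79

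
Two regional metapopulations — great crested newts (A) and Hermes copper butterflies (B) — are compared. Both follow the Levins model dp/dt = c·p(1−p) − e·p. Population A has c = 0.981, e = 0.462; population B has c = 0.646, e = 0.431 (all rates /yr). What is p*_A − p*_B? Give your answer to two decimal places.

0.20

A: p*_A = 1 − 0.462/0.981 = 0.5291.
B: p*_B = 1 − 0.431/0.646 = 0.3328.
p*_A − p*_B = 0.5291 − 0.3328 = 0.1962.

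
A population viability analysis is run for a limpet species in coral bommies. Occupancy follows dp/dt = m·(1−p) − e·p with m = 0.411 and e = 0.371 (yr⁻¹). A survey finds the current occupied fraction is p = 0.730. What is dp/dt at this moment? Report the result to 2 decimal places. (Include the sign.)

Colonization term: m·(1−p) = 0.411×0.2700 = 0.11097.
Extinction term: e·p = 0.27083.
dp/dt = 0.11097 − 0.27083 = -0.15986.

-0.16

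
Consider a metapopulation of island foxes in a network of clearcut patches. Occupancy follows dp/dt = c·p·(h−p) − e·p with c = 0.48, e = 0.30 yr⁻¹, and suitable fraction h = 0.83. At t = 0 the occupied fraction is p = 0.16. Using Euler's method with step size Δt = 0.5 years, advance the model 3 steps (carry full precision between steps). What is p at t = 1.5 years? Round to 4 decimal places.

Update rule: p ← p + [c·p·(h−p) − e·p]·Δt with Δt = 0.5.
p: 0.16000 → 0.16173  (Δp = +0.00173)
p: 0.16173 → 0.16341  (Δp = +0.00168)
p: 0.16341 → 0.16504  (Δp = +0.00163)

0.1650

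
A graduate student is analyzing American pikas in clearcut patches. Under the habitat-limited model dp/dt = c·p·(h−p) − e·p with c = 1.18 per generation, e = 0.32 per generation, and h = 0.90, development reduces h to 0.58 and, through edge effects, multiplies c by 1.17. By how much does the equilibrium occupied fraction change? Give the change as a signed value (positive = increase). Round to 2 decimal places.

Before: p* = h − e/c = 0.90 − 0.32/1.18 = 0.90 − 0.2712 = 0.6288.
After: c = 1.3806, e = 0.32, h = 0.58; p* = 0.58 − 0.32/1.3806 = 0.3482.
Δp* = 0.3482 − 0.6288 = -0.2806.

-0.28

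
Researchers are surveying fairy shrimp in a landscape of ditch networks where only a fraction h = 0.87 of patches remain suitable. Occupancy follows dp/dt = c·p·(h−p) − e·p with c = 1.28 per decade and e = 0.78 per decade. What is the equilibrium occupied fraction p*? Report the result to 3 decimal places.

Setting dp/dt = 0 and dividing by p* gives c·(h−p*) = e.
So p* = h − e/c = 0.87 − 0.78/1.28 = 0.87 − 0.6094 = 0.2606.

0.261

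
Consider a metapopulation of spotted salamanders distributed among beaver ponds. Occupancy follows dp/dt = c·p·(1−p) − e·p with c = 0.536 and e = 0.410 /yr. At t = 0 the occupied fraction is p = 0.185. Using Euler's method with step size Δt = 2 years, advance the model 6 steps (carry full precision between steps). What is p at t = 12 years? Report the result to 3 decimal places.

Update rule: p ← p + [c·p·(1−p) − e·p]·Δt with Δt = 2.
step 1: Δp = +0.00993, p = 0.19493
step 2: Δp = +0.00839, p = 0.20332
step 3: Δp = +0.00692, p = 0.21024
step 4: Δp = +0.00560, p = 0.21584
step 5: Δp = +0.00445, p = 0.22029
step 6: Δp = +0.00349, p = 0.22378

0.224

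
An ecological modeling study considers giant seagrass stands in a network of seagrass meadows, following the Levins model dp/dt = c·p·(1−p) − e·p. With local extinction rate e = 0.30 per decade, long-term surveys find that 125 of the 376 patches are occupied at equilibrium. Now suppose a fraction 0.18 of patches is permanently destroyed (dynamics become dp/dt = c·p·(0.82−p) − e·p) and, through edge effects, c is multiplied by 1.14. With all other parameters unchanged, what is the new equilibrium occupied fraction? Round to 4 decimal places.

0.2344

Observed p* = 125/376 = 0.33245.
Balance c(1−p*) = e gives c = e/(1 − 0.33245) = 0.30/0.66755 = 0.44940.
New p* = 0.82 − e/c = 0.82 − 0.30000/0.51232 = 0.23443.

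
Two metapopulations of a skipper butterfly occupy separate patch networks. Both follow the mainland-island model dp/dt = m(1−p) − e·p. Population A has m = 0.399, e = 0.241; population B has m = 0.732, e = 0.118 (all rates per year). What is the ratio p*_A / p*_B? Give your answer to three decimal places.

A: p*_A = m/(m+e) = 0.399/0.6400 = 0.6234.
B: p*_B = 0.732/0.8500 = 0.8612.
p*_A / p*_B = 0.6234/0.8612 = 0.7239.

0.724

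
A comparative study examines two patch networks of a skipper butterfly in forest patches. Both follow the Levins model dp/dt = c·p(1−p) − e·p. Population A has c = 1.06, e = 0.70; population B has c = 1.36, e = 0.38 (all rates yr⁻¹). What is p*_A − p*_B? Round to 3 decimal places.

-0.381

A: p*_A = 1 − 0.70/1.06 = 0.3396.
B: p*_B = 1 − 0.38/1.36 = 0.7206.
p*_A − p*_B = 0.3396 − 0.7206 = -0.3810.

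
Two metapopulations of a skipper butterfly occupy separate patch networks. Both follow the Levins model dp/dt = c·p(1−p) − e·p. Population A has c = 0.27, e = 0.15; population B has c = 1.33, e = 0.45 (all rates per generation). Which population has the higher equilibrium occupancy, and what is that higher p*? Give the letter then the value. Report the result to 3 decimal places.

A: p*_A = 1 − 0.15/0.27 = 0.4444.
B: p*_B = 1 − 0.45/1.33 = 0.6617.
B is higher at 0.6617.

B, 0.662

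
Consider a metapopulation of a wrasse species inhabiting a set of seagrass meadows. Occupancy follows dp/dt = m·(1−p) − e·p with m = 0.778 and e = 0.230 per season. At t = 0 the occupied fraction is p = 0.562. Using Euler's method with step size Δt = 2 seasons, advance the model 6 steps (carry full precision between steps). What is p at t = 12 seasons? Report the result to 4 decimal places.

Update rule: p ← p + [m·(1−p) − e·p]·Δt with Δt = 2.
step 1: Δp = +0.42301, p = 0.98501
step 2: Δp = -0.42978, p = 0.55523
step 3: Δp = +0.43665, p = 0.99188
step 4: Δp = -0.44364, p = 0.54825
step 5: Δp = +0.45074, p = 0.99898
step 6: Δp = -0.45795, p = 0.54103

0.5410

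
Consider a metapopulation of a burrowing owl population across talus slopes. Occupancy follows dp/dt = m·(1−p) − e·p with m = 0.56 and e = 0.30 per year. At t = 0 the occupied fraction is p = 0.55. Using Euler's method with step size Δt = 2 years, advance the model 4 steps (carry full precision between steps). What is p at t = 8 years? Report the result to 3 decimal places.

Update rule: p ← p + [m·(1−p) − e·p]·Δt with Δt = 2.
t = 2: p = 0.55000 + (+0.17400) = 0.72400
t = 4: p = 0.72400 + (-0.12528) = 0.59872
t = 6: p = 0.59872 + (+0.09020) = 0.68892
t = 8: p = 0.68892 + (-0.06495) = 0.62398

0.624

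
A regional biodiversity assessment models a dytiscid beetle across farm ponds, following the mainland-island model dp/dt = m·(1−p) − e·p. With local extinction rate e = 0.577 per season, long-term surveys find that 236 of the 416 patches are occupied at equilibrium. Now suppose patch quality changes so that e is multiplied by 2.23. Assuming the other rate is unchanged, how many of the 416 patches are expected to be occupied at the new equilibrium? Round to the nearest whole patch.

154

Observed p* = 236/416 = 0.56731.
Balance m(1−p*) = e·p* gives m = e·p*/(1−p*) = 0.577×0.56731/0.43269 = 0.75652.
New p* = m/(m+e) = 0.75652/(0.75652+1.28671) = 0.37026.
Expected occupied = 416 × 0.37026 = 154.03 ≈ 154.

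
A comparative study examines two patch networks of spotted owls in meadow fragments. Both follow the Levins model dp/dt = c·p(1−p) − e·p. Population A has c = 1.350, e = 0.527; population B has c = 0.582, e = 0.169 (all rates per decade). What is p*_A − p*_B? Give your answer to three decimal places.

A: p*_A = 1 − 0.527/1.350 = 0.6096.
B: p*_B = 1 − 0.169/0.582 = 0.7096.
p*_A − p*_B = 0.6096 − 0.7096 = -0.1000.

-0.100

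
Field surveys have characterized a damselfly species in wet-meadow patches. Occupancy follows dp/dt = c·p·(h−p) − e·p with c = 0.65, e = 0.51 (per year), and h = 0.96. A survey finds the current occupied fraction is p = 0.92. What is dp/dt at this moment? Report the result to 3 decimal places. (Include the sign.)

-0.445

Colonization term: c·p·(h−p) = 0.65×0.92×0.0400 = 0.02392.
Extinction term: e·p = 0.46920.
dp/dt = 0.02392 − 0.46920 = -0.44528.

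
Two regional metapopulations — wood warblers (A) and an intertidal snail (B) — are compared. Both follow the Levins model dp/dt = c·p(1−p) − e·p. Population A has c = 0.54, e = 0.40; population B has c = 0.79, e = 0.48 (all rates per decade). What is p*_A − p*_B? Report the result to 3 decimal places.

A: p*_A = 1 − 0.40/0.54 = 0.2593.
B: p*_B = 1 − 0.48/0.79 = 0.3924.
p*_A − p*_B = 0.2593 − 0.3924 = -0.1331.

-0.133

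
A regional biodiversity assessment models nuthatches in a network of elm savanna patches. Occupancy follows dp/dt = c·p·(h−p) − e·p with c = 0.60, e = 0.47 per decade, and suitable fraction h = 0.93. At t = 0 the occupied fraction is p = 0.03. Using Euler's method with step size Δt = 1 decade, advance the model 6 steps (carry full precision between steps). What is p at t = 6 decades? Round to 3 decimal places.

Update rule: p ← p + [c·p·(h−p) − e·p]·Δt with Δt = 1.
p: 0.03000 → 0.03210  (Δp = +0.00210)
p: 0.03210 → 0.03431  (Δp = +0.00221)
p: 0.03431 → 0.03662  (Δp = +0.00231)
p: 0.03662 → 0.03904  (Δp = +0.00242)
p: 0.03904 → 0.04156  (Δp = +0.00252)
p: 0.04156 → 0.04418  (Δp = +0.00262)

0.044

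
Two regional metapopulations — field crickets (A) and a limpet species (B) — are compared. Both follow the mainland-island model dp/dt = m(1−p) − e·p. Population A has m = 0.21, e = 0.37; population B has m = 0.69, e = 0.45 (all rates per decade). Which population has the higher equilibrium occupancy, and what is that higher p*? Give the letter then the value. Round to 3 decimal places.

A: p*_A = m/(m+e) = 0.21/0.5800 = 0.3621.
B: p*_B = 0.69/1.1400 = 0.6053.
B is higher at 0.6053.

B, 0.605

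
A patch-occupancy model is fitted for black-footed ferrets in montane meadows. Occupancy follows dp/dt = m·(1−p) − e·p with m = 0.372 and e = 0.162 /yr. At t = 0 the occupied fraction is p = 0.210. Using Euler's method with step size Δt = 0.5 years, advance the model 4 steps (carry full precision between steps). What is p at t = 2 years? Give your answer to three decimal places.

0.556

Update rule: p ← p + [m·(1−p) − e·p]·Δt with Δt = 0.5.
t = 0.5: p = 0.21000 + (+0.12993) = 0.33993
t = 1: p = 0.33993 + (+0.09524) = 0.43517
t = 1.5: p = 0.43517 + (+0.06981) = 0.50498
t = 2: p = 0.50498 + (+0.05117) = 0.55615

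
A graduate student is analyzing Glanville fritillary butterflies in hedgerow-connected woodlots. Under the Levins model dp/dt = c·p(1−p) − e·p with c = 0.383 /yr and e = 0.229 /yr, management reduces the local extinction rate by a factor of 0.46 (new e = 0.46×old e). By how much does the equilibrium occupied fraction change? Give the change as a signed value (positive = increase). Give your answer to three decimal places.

Before: p* = 1 − 0.229/0.383 = 0.4021.
After the change, c = 0.383, e = 0.10534, so p* = 1 − 0.10534/0.383 = 0.7250.
Δp* = 0.7250 − 0.4021 = +0.3229.

0.323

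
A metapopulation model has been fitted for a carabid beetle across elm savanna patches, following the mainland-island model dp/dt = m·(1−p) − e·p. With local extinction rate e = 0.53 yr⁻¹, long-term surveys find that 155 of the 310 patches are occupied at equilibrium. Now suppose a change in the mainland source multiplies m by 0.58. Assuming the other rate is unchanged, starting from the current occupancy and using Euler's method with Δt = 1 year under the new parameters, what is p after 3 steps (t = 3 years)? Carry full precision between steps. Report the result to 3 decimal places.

0.368

Observed p* = 155/310 = 0.50000.
Balance m(1−p*) = e·p* gives m = e·p*/(1−p*) = 0.53×0.50000/0.50000 = 0.53000.
Starting from p₀ = 0.50000; update p ← p + (dp/dt)·Δt with the new parameters.
  1  |  dp/dt·Δt = -0.111300  |  p_1 = 0.388700
  2  |  dp/dt·Δt = -0.018097  |  p_2 = 0.370603
  3  |  dp/dt·Δt = -0.002943  |  p_3 = 0.367660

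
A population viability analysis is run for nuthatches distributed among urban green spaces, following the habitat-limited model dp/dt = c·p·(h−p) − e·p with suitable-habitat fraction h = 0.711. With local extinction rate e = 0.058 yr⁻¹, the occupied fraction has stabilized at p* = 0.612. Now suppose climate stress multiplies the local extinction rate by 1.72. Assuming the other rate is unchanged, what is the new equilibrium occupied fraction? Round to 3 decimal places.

0.541

Balance c(h−p*) = e gives c = e/(0.711 − 0.61200) = 0.058/0.09900 = 0.58586.
New p* = 0.711 − e/c = 0.711 − 0.09976/0.58586 = 0.54072.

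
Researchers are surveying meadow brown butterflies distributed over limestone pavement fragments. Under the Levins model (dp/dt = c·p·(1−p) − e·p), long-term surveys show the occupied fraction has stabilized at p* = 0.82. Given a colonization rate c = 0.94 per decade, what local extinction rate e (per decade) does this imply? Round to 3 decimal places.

At equilibrium c(1−p*) = e.
e = 0.94 × (1 − 0.82) = 0.94 × 0.1800 = 0.1692.

0.169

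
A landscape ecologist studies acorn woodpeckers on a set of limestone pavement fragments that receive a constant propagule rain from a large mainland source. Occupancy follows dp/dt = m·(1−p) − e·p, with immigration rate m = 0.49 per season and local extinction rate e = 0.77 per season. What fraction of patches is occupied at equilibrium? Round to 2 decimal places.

0.39

At equilibrium the propagule rain into empty patches balances local extinction: m(1−p*) = e·p*.
p* = m/(m+e) = 0.49/(0.49+0.77) = 0.49/1.2600 = 0.3889.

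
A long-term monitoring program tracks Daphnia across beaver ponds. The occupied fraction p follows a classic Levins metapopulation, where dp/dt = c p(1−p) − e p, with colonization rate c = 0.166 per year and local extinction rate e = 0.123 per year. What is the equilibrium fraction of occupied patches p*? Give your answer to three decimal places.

At equilibrium, colonization balances extinction: c·p*·(1−p*) = e·p*.
So p* = 1 − e/c = 1 − 0.123/0.166 = 1 − 0.7410 = 0.2590.

0.259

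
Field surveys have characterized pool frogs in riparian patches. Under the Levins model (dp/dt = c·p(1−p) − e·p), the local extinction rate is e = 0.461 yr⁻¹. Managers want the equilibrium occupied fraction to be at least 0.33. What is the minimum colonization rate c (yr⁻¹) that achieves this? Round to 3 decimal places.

0.688

p* = 1 − e/c ≥ 0.33 requires e/c ≤ 0.6700, i.e. c ≥ e/0.6700.
c_min = 0.461/0.6700 = 0.6881.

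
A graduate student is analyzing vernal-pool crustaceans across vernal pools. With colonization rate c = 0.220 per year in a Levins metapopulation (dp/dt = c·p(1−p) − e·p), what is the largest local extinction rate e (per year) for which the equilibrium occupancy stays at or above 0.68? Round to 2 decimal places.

0.07

1 − e/c ≥ 0.68 ⇒ e ≤ c(1 − 0.68) = 0.220 × 0.3200.
e_max = 0.0704.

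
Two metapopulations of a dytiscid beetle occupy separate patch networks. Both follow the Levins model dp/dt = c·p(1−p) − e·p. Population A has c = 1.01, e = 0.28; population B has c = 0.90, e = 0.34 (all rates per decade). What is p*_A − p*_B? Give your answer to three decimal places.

0.101

A: p*_A = 1 − 0.28/1.01 = 0.7228.
B: p*_B = 1 − 0.34/0.90 = 0.6222.
p*_A − p*_B = 0.7228 − 0.6222 = 0.1006.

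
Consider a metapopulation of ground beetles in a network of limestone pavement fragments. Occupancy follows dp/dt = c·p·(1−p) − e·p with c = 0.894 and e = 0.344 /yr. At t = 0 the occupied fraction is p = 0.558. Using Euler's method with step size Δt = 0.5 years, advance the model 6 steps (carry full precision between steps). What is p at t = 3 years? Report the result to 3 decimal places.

Update rule: p ← p + [c·p·(1−p) − e·p]·Δt with Δt = 0.5.
t = 0.5: p = 0.55800 + (+0.01427) = 0.57227
t = 1: p = 0.57227 + (+0.01098) = 0.58326
t = 1.5: p = 0.58326 + (+0.00833) = 0.59159
t = 2: p = 0.59159 + (+0.00625) = 0.59783
t = 2.5: p = 0.59783 + (+0.00464) = 0.60248
t = 3: p = 0.60248 + (+0.00343) = 0.60591

0.606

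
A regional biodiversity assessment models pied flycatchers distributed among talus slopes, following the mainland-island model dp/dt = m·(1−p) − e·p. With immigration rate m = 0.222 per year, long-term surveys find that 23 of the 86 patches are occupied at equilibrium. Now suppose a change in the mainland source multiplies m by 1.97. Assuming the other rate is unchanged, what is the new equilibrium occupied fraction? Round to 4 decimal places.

0.4183

Observed p* = 23/86 = 0.26744.
Balance m(1−p*) = e·p* gives e = m(1−p*)/p* = 0.222×0.73256/0.26744 = 0.60809.
New p* = m/(m+e) = 0.43734/(0.43734+0.60809) = 0.41834.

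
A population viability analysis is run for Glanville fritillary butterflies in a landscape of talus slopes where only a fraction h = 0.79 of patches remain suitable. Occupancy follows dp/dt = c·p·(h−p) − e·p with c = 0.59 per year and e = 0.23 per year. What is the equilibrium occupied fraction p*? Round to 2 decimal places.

Setting dp/dt = 0 and dividing by p* gives c·(h−p*) = e.
So p* = h − e/c = 0.79 − 0.23/0.59 = 0.79 − 0.3898 = 0.4002.

0.40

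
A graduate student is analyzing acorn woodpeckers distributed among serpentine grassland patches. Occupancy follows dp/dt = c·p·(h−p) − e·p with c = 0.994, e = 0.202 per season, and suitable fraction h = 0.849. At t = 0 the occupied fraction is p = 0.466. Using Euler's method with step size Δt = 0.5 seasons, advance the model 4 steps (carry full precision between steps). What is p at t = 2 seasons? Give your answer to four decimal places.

0.5917

Update rule: p ← p + [c·p·(h−p) − e·p]·Δt with Δt = 0.5.
t = 0.5: p = 0.46600 + (+0.04164) = 0.50764
t = 1: p = 0.50764 + (+0.03485) = 0.54249
t = 1.5: p = 0.54249 + (+0.02785) = 0.57034
t = 2: p = 0.57034 + (+0.02138) = 0.59172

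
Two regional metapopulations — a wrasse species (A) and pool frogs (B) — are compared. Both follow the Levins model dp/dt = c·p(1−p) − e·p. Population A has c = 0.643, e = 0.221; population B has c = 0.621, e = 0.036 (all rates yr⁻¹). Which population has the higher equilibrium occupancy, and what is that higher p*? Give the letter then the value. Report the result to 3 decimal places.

B, 0.942

A: p*_A = 1 − 0.221/0.643 = 0.6563.
B: p*_B = 1 − 0.036/0.621 = 0.9420.
B is higher at 0.9420.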